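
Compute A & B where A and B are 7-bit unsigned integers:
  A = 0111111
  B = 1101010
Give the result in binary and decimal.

Apply & to each column (1 only where both bits are 1):
  0111111
& 1101010
---------
  0101010

Answer: 0101010 (42)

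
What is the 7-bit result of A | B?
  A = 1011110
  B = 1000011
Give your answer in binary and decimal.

Apply | to each column (1 where either bit is 1):
  1011110
| 1000011
---------
  1011111

Answer: 1011111 (95)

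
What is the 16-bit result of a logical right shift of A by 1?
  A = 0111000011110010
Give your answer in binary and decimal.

Logical shift right by 1: drop the bottom 1 bit(s), prepend 1 zero(s) on the left.
  0111000011110010  ->  keep [011100001111001], discard [0], prepend 0
= 0011100001111001

Answer: 0011100001111001 (14457)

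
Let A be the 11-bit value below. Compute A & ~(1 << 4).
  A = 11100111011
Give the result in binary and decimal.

Mask = ~(1 << 4) = 11111101111
Bit 4 of A is 1, so AND-ing with the mask clears it to 0.
  11100111011
& 11111101111
-------------
  11100101011

Answer: 11100101011 (1835)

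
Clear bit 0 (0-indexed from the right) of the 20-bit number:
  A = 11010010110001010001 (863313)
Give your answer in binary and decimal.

Mask = ~(1 << 0) = 11111111111111111110
Bit 0 of A is 1, so AND-ing with the mask clears it to 0.
  11010010110001010001
& 11111111111111111110
----------------------
  11010010110001010000

Answer: 11010010110001010000 (863312)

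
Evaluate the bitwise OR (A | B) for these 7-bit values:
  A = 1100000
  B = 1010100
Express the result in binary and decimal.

Apply | to each column (1 where either bit is 1):
  1100000
| 1010100
---------
  1110100

Answer: 1110100 (116)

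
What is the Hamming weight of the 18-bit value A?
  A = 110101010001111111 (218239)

110101010001111111
1-bits at positions (from bit 0 = LSB): 0, 1, 2, 3, 4, 5, 6, 10, 12, 14, 16, 17
Count = 12

Answer: 12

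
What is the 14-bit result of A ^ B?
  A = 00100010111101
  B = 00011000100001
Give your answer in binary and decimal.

Apply ^ to each column (1 where bits differ):
  00100010111101
^ 00011000100001
----------------
  00111010011100

Answer: 00111010011100 (3740)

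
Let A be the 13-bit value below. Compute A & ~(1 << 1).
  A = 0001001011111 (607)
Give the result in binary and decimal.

Mask = ~(1 << 1) = 1111111111101
Bit 1 of A is 1, so AND-ing with the mask clears it to 0.
  0001001011111
& 1111111111101
---------------
  0001001011101

Answer: 0001001011101 (605)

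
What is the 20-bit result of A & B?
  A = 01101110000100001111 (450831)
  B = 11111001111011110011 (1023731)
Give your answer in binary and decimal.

Apply & to each column (1 only where both bits are 1):
  01101110000100001111
& 11111001111011110011
----------------------
  01101000000000000011

Answer: 01101000000000000011 (425987)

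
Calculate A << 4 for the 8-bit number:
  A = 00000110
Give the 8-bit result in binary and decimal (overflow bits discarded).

Shift left by 4: drop the top 4 bit(s), append 4 zero(s) on the right.
  00000110  ->  discard [0000], keep [0110], append 0000
= 01100000

Answer: 01100000 (96)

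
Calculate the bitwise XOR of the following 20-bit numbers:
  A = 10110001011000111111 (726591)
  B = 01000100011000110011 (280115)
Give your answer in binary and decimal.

Apply ^ to each column (1 where bits differ):
  10110001011000111111
^ 01000100011000110011
----------------------
  11110101000000001100

Answer: 11110101000000001100 (1003532)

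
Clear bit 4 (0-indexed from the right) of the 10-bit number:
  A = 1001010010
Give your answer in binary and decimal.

Mask = ~(1 << 4) = 1111101111
Bit 4 of A is 1, so AND-ing with the mask clears it to 0.
  1001010010
& 1111101111
------------
  1001000010

Answer: 1001000010 (578)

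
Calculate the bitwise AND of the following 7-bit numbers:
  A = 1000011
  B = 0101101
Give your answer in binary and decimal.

Apply & to each column (1 only where both bits are 1):
  1000011
& 0101101
---------
  0000001

Answer: 0000001 (1)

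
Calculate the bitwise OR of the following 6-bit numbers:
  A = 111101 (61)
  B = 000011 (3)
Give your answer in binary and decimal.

Apply | to each column (1 where either bit is 1):
  111101
| 000011
--------
  111111

Answer: 111111 (63)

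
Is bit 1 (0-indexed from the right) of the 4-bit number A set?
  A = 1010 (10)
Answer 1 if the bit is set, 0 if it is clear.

Bit 1 is the 2nd from the right.
  1010
    ^
That bit is 1.

Answer: 1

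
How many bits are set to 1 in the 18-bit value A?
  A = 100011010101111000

100011010101111000
1-bits at positions (from bit 0 = LSB): 3, 4, 5, 6, 8, 10, 12, 13, 17
Count = 9

Answer: 9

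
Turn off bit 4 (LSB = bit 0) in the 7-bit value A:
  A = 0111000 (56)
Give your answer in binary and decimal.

Mask = ~(1 << 4) = 1101111
Bit 4 of A is 1, so AND-ing with the mask clears it to 0.
  0111000
& 1101111
---------
  0101000

Answer: 0101000 (40)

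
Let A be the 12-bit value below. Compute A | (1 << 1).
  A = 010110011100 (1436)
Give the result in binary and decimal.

Mask = 1 << 1 = 000000000010
Bit 1 of A is 0, so OR-ing with the mask flips it to 1.
  010110011100
| 000000000010
--------------
  010110011110

Answer: 010110011110 (1438)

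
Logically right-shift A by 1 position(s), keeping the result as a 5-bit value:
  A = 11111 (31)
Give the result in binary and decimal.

Logical shift right by 1: drop the bottom 1 bit(s), prepend 1 zero(s) on the left.
  11111  ->  keep [1111], discard [1], prepend 0
= 01111

Answer: 01111 (15)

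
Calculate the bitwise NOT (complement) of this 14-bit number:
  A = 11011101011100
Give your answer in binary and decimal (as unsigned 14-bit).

Flip each bit (0->1, 1->0):
  11011101011100
  00100010100011

Answer: 00100010100011 (2211)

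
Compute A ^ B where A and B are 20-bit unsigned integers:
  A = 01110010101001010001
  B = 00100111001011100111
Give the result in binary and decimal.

Apply ^ to each column (1 where bits differ):
  01110010101001010001
^ 00100111001011100111
----------------------
  01010101100010110110

Answer: 01010101100010110110 (350390)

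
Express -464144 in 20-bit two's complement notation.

1. Binary of +464144:  01110001010100010000
2. Invert bits:     10001110101011101111
3. Add 1:           10001110101011110000

Answer: 10001110101011110000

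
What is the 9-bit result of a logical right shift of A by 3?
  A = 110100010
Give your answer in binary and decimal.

Logical shift right by 3: drop the bottom 3 bit(s), prepend 3 zero(s) on the left.
  110100010  ->  keep [110100], discard [010], prepend 000
= 000110100

Answer: 000110100 (52)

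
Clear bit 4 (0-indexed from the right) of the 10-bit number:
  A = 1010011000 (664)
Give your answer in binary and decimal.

Mask = ~(1 << 4) = 1111101111
Bit 4 of A is 1, so AND-ing with the mask clears it to 0.
  1010011000
& 1111101111
------------
  1010001000

Answer: 1010001000 (648)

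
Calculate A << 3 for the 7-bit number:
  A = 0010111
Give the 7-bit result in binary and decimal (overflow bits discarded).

Shift left by 3: drop the top 3 bit(s), append 3 zero(s) on the right.
  0010111  ->  discard [001], keep [0111], append 000
= 0111000

Answer: 0111000 (56)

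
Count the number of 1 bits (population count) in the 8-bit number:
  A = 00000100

00000100
1-bits at positions (from bit 0 = LSB): 2
Count = 1

Answer: 1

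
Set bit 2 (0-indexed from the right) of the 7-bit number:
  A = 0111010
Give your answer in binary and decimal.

Mask = 1 << 2 = 0000100
Bit 2 of A is 0, so OR-ing with the mask flips it to 1.
  0111010
| 0000100
---------
  0111110

Answer: 0111110 (62)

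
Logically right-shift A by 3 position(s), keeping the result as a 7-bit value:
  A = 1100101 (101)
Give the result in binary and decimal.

Logical shift right by 3: drop the bottom 3 bit(s), prepend 3 zero(s) on the left.
  1100101  ->  keep [1100], discard [101], prepend 000
= 0001100

Answer: 0001100 (12)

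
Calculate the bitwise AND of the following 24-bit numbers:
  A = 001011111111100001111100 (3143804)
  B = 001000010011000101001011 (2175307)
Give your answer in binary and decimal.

Apply & to each column (1 only where both bits are 1):
  001011111111100001111100
& 001000010011000101001011
--------------------------
  001000010011000001001000

Answer: 001000010011000001001000 (2175048)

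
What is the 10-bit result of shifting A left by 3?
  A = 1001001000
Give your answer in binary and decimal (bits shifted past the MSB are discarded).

Shift left by 3: drop the top 3 bit(s), append 3 zero(s) on the right.
  1001001000  ->  discard [100], keep [1001000], append 000
= 1001000000

Answer: 1001000000 (576)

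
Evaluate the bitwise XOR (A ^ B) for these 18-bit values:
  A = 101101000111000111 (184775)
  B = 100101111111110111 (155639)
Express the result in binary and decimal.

Apply ^ to each column (1 where bits differ):
  101101000111000111
^ 100101111111110111
--------------------
  001000111000110000

Answer: 001000111000110000 (36400)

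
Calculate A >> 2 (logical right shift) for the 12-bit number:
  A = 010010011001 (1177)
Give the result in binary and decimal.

Logical shift right by 2: drop the bottom 2 bit(s), prepend 2 zero(s) on the left.
  010010011001  ->  keep [0100100110], discard [01], prepend 00
= 000100100110

Answer: 000100100110 (294)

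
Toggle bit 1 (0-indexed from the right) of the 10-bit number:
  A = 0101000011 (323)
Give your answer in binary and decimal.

Mask = 1 << 1 = 0000000010
Bit 1 of A is 1; XOR with the mask flips it to 0.
  0101000011
^ 0000000010
------------
  0101000001

Answer: 0101000001 (321)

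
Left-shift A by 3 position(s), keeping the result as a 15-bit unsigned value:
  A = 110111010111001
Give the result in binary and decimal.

Shift left by 3: drop the top 3 bit(s), append 3 zero(s) on the right.
  110111010111001  ->  discard [110], keep [111010111001], append 000
= 111010111001000

Answer: 111010111001000 (30152)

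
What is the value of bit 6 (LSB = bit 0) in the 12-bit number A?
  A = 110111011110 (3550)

Bit 6 is the 7th from the right.
  110111011110
       ^
That bit is 1.

Answer: 1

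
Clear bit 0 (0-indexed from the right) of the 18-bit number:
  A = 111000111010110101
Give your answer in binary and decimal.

Mask = ~(1 << 0) = 111111111111111110
Bit 0 of A is 1, so AND-ing with the mask clears it to 0.
  111000111010110101
& 111111111111111110
--------------------
  111000111010110100

Answer: 111000111010110100 (233140)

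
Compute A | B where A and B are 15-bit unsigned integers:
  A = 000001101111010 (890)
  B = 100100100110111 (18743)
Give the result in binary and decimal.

Apply | to each column (1 where either bit is 1):
  000001101111010
| 100100100110111
-----------------
  100101101111111

Answer: 100101101111111 (19327)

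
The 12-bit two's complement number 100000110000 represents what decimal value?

MSB is 1, so the value is negative. Find the magnitude:
1. Invert bits:  011111001111
2. Add 1:        011111010000  = 2000
3. Apply sign:   -2000

Answer: -2000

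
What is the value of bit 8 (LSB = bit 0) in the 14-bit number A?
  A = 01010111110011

Bit 8 is the 9th from the right.
  01010111110011
       ^
That bit is 1.

Answer: 1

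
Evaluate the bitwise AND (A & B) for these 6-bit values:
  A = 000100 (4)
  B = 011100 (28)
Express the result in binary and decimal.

Apply & to each column (1 only where both bits are 1):
  000100
& 011100
--------
  000100

Answer: 000100 (4)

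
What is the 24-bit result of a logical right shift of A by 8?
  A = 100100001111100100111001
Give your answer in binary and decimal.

Logical shift right by 8: drop the bottom 8 bit(s), prepend 8 zero(s) on the left.
  100100001111100100111001  ->  keep [1001000011111001], discard [00111001], prepend 00000000
= 000000001001000011111001

Answer: 000000001001000011111001 (37113)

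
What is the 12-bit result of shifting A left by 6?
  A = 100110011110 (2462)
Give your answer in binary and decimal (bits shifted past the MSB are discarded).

Shift left by 6: drop the top 6 bit(s), append 6 zero(s) on the right.
  100110011110  ->  discard [100110], keep [011110], append 000000
= 011110000000

Answer: 011110000000 (1920)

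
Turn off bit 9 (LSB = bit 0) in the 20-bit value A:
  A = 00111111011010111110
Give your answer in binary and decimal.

Mask = ~(1 << 9) = 11111111110111111111
Bit 9 of A is 1, so AND-ing with the mask clears it to 0.
  00111111011010111110
& 11111111110111111111
----------------------
  00111111010010111110

Answer: 00111111010010111110 (259262)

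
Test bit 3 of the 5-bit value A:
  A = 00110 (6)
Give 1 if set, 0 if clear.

Bit 3 is the 4th from the right.
  00110
   ^
That bit is 0.

Answer: 0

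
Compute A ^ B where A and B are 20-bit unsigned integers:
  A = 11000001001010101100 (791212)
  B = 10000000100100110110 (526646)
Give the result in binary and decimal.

Apply ^ to each column (1 where bits differ):
  11000001001010101100
^ 10000000100100110110
----------------------
  01000001101110011010

Answer: 01000001101110011010 (269210)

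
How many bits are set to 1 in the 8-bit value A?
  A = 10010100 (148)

10010100
1-bits at positions (from bit 0 = LSB): 2, 4, 7
Count = 3

Answer: 3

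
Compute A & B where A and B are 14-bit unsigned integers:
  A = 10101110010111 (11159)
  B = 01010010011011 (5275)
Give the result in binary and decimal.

Apply & to each column (1 only where both bits are 1):
  10101110010111
& 01010010011011
----------------
  00000010010011

Answer: 00000010010011 (147)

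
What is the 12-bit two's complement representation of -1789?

1. Binary of +1789:  011011111101
2. Invert bits:     100100000010
3. Add 1:           100100000011

Answer: 100100000011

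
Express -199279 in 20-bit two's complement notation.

1. Binary of +199279:  00110000101001101111
2. Invert bits:     11001111010110010000
3. Add 1:           11001111010110010001

Answer: 11001111010110010001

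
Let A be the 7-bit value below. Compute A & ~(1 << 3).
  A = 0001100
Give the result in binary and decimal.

Mask = ~(1 << 3) = 1110111
Bit 3 of A is 1, so AND-ing with the mask clears it to 0.
  0001100
& 1110111
---------
  0000100

Answer: 0000100 (4)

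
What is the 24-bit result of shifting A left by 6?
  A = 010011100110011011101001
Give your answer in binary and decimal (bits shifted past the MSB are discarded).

Shift left by 6: drop the top 6 bit(s), append 6 zero(s) on the right.
  010011100110011011101001  ->  discard [010011], keep [100110011011101001], append 000000
= 100110011011101001000000

Answer: 100110011011101001000000 (10074688)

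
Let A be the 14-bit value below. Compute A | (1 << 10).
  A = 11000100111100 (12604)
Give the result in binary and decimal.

Mask = 1 << 10 = 00010000000000
Bit 10 of A is 0, so OR-ing with the mask flips it to 1.
  11000100111100
| 00010000000000
----------------
  11010100111100

Answer: 11010100111100 (13628)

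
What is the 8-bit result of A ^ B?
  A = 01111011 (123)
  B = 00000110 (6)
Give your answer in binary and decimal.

Apply ^ to each column (1 where bits differ):
  01111011
^ 00000110
----------
  01111101

Answer: 01111101 (125)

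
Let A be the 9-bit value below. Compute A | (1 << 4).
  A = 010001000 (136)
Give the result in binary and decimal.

Mask = 1 << 4 = 000010000
Bit 4 of A is 0, so OR-ing with the mask flips it to 1.
  010001000
| 000010000
-----------
  010011000

Answer: 010011000 (152)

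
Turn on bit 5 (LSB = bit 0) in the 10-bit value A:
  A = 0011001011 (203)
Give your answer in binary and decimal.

Mask = 1 << 5 = 0000100000
Bit 5 of A is 0, so OR-ing with the mask flips it to 1.
  0011001011
| 0000100000
------------
  0011101011

Answer: 0011101011 (235)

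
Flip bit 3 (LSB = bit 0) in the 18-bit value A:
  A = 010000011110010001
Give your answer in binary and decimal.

Mask = 1 << 3 = 000000000000001000
Bit 3 of A is 0; XOR with the mask flips it to 1.
  010000011110010001
^ 000000000000001000
--------------------
  010000011110011001

Answer: 010000011110011001 (67481)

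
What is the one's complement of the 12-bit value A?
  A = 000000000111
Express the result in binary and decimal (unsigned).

Flip each bit (0->1, 1->0):
  000000000111
  111111111000

Answer: 111111111000 (4088)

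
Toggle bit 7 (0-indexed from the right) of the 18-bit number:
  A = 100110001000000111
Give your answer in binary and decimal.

Mask = 1 << 7 = 000000000010000000
Bit 7 of A is 0; XOR with the mask flips it to 1.
  100110001000000111
^ 000000000010000000
--------------------
  100110001010000111

Answer: 100110001010000111 (156295)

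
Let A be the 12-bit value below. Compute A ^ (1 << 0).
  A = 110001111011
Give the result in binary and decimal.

Mask = 1 << 0 = 000000000001
Bit 0 of A is 1; XOR with the mask flips it to 0.
  110001111011
^ 000000000001
--------------
  110001111010

Answer: 110001111010 (3194)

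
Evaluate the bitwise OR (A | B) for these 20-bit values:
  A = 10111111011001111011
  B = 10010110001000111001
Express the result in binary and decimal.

Apply | to each column (1 where either bit is 1):
  10111111011001111011
| 10010110001000111001
----------------------
  10111111011001111011

Answer: 10111111011001111011 (783995)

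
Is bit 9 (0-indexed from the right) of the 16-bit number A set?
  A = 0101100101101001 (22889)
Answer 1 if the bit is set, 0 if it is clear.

Bit 9 is the 10th from the right.
  0101100101101001
        ^
That bit is 0.

Answer: 0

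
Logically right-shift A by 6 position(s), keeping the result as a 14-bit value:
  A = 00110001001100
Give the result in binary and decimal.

Logical shift right by 6: drop the bottom 6 bit(s), prepend 6 zero(s) on the left.
  00110001001100  ->  keep [00110001], discard [001100], prepend 000000
= 00000000110001

Answer: 00000000110001 (49)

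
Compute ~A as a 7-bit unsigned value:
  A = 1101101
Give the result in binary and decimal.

Flip each bit (0->1, 1->0):
  1101101
  0010010

Answer: 0010010 (18)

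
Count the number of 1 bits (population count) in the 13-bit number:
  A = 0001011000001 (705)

0001011000001
1-bits at positions (from bit 0 = LSB): 0, 6, 7, 9
Count = 4

Answer: 4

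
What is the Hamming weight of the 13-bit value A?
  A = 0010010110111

0010010110111
1-bits at positions (from bit 0 = LSB): 0, 1, 2, 4, 5, 7, 10
Count = 7

Answer: 7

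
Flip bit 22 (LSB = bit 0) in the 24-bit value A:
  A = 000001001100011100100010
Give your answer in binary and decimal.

Mask = 1 << 22 = 010000000000000000000000
Bit 22 of A is 0; XOR with the mask flips it to 1.
  000001001100011100100010
^ 010000000000000000000000
--------------------------
  010001001100011100100010

Answer: 010001001100011100100010 (4507426)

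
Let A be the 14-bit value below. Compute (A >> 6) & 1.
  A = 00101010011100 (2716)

Bit 6 is the 7th from the right.
  00101010011100
         ^
That bit is 0.

Answer: 0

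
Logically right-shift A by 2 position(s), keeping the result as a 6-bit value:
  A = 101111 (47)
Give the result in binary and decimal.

Logical shift right by 2: drop the bottom 2 bit(s), prepend 2 zero(s) on the left.
  101111  ->  keep [1011], discard [11], prepend 00
= 001011

Answer: 001011 (11)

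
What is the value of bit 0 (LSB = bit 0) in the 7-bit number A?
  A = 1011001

Bit 0 is the 1st from the right.
  1011001
        ^
That bit is 1.

Answer: 1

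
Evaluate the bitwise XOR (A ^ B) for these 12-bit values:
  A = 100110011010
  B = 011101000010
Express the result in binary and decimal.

Apply ^ to each column (1 where bits differ):
  100110011010
^ 011101000010
--------------
  111011011000

Answer: 111011011000 (3800)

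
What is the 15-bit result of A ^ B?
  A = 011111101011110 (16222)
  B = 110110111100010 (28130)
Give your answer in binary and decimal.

Apply ^ to each column (1 where bits differ):
  011111101011110
^ 110110111100010
-----------------
  101001010111100

Answer: 101001010111100 (21180)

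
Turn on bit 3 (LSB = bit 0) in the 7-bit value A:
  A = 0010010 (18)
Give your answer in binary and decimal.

Mask = 1 << 3 = 0001000
Bit 3 of A is 0, so OR-ing with the mask flips it to 1.
  0010010
| 0001000
---------
  0011010

Answer: 0011010 (26)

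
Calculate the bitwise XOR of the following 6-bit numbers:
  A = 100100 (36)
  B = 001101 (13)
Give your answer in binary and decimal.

Apply ^ to each column (1 where bits differ):
  100100
^ 001101
--------
  101001

Answer: 101001 (41)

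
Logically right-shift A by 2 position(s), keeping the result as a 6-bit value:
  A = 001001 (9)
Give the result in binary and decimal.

Logical shift right by 2: drop the bottom 2 bit(s), prepend 2 zero(s) on the left.
  001001  ->  keep [0010], discard [01], prepend 00
= 000010

Answer: 000010 (2)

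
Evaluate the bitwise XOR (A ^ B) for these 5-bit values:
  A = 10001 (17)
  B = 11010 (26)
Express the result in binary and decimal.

Apply ^ to each column (1 where bits differ):
  10001
^ 11010
-------
  01011

Answer: 01011 (11)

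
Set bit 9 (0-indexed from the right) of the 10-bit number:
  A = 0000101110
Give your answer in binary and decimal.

Mask = 1 << 9 = 1000000000
Bit 9 of A is 0, so OR-ing with the mask flips it to 1.
  0000101110
| 1000000000
------------
  1000101110

Answer: 1000101110 (558)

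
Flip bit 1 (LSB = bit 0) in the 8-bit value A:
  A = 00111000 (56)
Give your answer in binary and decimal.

Mask = 1 << 1 = 00000010
Bit 1 of A is 0; XOR with the mask flips it to 1.
  00111000
^ 00000010
----------
  00111010

Answer: 00111010 (58)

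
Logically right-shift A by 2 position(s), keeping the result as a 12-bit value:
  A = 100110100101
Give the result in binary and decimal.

Logical shift right by 2: drop the bottom 2 bit(s), prepend 2 zero(s) on the left.
  100110100101  ->  keep [1001101001], discard [01], prepend 00
= 001001101001

Answer: 001001101001 (617)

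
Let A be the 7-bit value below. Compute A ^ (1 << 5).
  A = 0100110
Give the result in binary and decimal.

Mask = 1 << 5 = 0100000
Bit 5 of A is 1; XOR with the mask flips it to 0.
  0100110
^ 0100000
---------
  0000110

Answer: 0000110 (6)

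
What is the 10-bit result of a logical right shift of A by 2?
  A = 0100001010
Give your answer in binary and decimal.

Logical shift right by 2: drop the bottom 2 bit(s), prepend 2 zero(s) on the left.
  0100001010  ->  keep [01000010], discard [10], prepend 00
= 0001000010

Answer: 0001000010 (66)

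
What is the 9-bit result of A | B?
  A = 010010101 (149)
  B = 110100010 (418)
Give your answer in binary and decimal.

Apply | to each column (1 where either bit is 1):
  010010101
| 110100010
-----------
  110110111

Answer: 110110111 (439)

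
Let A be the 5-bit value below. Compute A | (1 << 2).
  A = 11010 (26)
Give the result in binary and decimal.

Mask = 1 << 2 = 00100
Bit 2 of A is 0, so OR-ing with the mask flips it to 1.
  11010
| 00100
-------
  11110

Answer: 11110 (30)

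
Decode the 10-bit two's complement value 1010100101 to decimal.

MSB is 1, so the value is negative. Find the magnitude:
1. Invert bits:  0101011010
2. Add 1:        0101011011  = 347
3. Apply sign:   -347

Answer: -347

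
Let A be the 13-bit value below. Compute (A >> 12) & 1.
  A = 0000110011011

Bit 12 is the 13th from the right.
  0000110011011
  ^
That bit is 0.

Answer: 0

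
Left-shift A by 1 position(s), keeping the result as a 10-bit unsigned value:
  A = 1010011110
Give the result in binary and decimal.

Shift left by 1: drop the top 1 bit(s), append 1 zero(s) on the right.
  1010011110  ->  discard [1], keep [010011110], append 0
= 0100111100

Answer: 0100111100 (316)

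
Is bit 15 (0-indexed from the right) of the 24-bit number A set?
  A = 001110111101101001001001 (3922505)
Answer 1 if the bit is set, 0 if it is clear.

Bit 15 is the 16th from the right.
  001110111101101001001001
          ^
That bit is 1.

Answer: 1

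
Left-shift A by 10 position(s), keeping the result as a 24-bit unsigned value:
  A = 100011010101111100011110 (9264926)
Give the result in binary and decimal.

Shift left by 10: drop the top 10 bit(s), append 10 zero(s) on the right.
  100011010101111100011110  ->  discard [1000110101], keep [01111100011110], append 0000000000
= 011111000111100000000000

Answer: 011111000111100000000000 (8157184)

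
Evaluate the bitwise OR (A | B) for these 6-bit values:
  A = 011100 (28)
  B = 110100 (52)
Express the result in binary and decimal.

Apply | to each column (1 where either bit is 1):
  011100
| 110100
--------
  111100

Answer: 111100 (60)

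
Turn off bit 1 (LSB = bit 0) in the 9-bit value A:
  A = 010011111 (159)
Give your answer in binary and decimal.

Mask = ~(1 << 1) = 111111101
Bit 1 of A is 1, so AND-ing with the mask clears it to 0.
  010011111
& 111111101
-----------
  010011101

Answer: 010011101 (157)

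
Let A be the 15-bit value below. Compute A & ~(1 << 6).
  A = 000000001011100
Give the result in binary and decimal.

Mask = ~(1 << 6) = 111111110111111
Bit 6 of A is 1, so AND-ing with the mask clears it to 0.
  000000001011100
& 111111110111111
-----------------
  000000000011100

Answer: 000000000011100 (28)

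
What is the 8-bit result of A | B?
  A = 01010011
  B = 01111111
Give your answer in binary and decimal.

Apply | to each column (1 where either bit is 1):
  01010011
| 01111111
----------
  01111111

Answer: 01111111 (127)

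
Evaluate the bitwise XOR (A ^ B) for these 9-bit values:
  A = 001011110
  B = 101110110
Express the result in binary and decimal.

Apply ^ to each column (1 where bits differ):
  001011110
^ 101110110
-----------
  100101000

Answer: 100101000 (296)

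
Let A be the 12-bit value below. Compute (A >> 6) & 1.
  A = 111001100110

Bit 6 is the 7th from the right.
  111001100110
       ^
That bit is 1.

Answer: 1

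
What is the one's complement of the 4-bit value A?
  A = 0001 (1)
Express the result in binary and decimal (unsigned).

Flip each bit (0->1, 1->0):
  0001
  1110

Answer: 1110 (14)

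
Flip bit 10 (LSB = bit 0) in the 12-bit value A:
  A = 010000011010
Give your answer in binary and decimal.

Mask = 1 << 10 = 010000000000
Bit 10 of A is 1; XOR with the mask flips it to 0.
  010000011010
^ 010000000000
--------------
  000000011010

Answer: 000000011010 (26)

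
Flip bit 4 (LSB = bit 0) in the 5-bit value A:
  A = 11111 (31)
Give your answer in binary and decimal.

Mask = 1 << 4 = 10000
Bit 4 of A is 1; XOR with the mask flips it to 0.
  11111
^ 10000
-------
  01111

Answer: 01111 (15)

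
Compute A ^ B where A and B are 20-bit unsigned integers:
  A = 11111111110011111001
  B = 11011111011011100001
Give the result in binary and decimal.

Apply ^ to each column (1 where bits differ):
  11111111110011111001
^ 11011111011011100001
----------------------
  00100000101000011000

Answer: 00100000101000011000 (133656)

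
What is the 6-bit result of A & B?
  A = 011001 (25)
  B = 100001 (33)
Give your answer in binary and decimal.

Apply & to each column (1 only where both bits are 1):
  011001
& 100001
--------
  000001

Answer: 000001 (1)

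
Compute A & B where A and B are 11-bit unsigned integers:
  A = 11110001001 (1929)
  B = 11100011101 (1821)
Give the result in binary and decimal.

Apply & to each column (1 only where both bits are 1):
  11110001001
& 11100011101
-------------
  11100001001

Answer: 11100001001 (1801)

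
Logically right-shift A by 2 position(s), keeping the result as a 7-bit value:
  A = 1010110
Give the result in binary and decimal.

Logical shift right by 2: drop the bottom 2 bit(s), prepend 2 zero(s) on the left.
  1010110  ->  keep [10101], discard [10], prepend 00
= 0010101

Answer: 0010101 (21)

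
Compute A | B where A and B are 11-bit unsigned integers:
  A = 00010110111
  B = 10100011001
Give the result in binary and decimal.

Apply | to each column (1 where either bit is 1):
  00010110111
| 10100011001
-------------
  10110111111

Answer: 10110111111 (1471)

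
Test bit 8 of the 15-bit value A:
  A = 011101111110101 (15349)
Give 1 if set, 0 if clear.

Bit 8 is the 9th from the right.
  011101111110101
        ^
That bit is 1.

Answer: 1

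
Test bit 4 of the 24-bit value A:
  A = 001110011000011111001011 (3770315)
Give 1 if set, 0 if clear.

Bit 4 is the 5th from the right.
  001110011000011111001011
                     ^
That bit is 0.

Answer: 0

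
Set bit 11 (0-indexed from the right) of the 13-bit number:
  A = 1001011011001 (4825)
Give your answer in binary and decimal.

Mask = 1 << 11 = 0100000000000
Bit 11 of A is 0, so OR-ing with the mask flips it to 1.
  1001011011001
| 0100000000000
---------------
  1101011011001

Answer: 1101011011001 (6873)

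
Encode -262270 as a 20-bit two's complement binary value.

1. Binary of +262270:  01000000000001111110
2. Invert bits:     10111111111110000001
3. Add 1:           10111111111110000010

Answer: 10111111111110000010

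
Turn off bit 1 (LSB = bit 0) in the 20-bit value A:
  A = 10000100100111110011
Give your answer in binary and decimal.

Mask = ~(1 << 1) = 11111111111111111101
Bit 1 of A is 1, so AND-ing with the mask clears it to 0.
  10000100100111110011
& 11111111111111111101
----------------------
  10000100100111110001

Answer: 10000100100111110001 (543217)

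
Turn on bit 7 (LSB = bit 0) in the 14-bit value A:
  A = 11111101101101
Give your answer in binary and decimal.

Mask = 1 << 7 = 00000010000000
Bit 7 of A is 0, so OR-ing with the mask flips it to 1.
  11111101101101
| 00000010000000
----------------
  11111111101101

Answer: 11111111101101 (16365)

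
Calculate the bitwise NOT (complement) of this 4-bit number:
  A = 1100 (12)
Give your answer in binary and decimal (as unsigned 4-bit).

Flip each bit (0->1, 1->0):
  1100
  0011

Answer: 0011 (3)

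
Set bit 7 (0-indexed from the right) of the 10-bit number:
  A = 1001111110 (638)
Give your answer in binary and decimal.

Mask = 1 << 7 = 0010000000
Bit 7 of A is 0, so OR-ing with the mask flips it to 1.
  1001111110
| 0010000000
------------
  1011111110

Answer: 1011111110 (766)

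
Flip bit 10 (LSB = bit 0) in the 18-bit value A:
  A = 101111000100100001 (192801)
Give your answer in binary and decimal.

Mask = 1 << 10 = 000000010000000000
Bit 10 of A is 0; XOR with the mask flips it to 1.
  101111000100100001
^ 000000010000000000
--------------------
  101111010100100001

Answer: 101111010100100001 (193825)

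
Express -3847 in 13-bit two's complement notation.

1. Binary of +3847:  0111100000111
2. Invert bits:     1000011111000
3. Add 1:           1000011111001

Answer: 1000011111001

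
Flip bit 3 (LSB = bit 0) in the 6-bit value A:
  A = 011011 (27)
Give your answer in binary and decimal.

Mask = 1 << 3 = 001000
Bit 3 of A is 1; XOR with the mask flips it to 0.
  011011
^ 001000
--------
  010011

Answer: 010011 (19)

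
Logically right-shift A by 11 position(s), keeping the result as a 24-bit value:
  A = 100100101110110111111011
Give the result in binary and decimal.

Logical shift right by 11: drop the bottom 11 bit(s), prepend 11 zero(s) on the left.
  100100101110110111111011  ->  keep [1001001011101], discard [10111111011], prepend 00000000000
= 000000000001001001011101

Answer: 000000000001001001011101 (4701)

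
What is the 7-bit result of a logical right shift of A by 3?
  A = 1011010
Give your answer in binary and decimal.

Logical shift right by 3: drop the bottom 3 bit(s), prepend 3 zero(s) on the left.
  1011010  ->  keep [1011], discard [010], prepend 000
= 0001011

Answer: 0001011 (11)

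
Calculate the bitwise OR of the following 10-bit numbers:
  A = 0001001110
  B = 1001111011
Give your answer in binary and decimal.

Apply | to each column (1 where either bit is 1):
  0001001110
| 1001111011
------------
  1001111111

Answer: 1001111111 (639)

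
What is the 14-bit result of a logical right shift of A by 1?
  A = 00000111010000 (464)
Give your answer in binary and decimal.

Logical shift right by 1: drop the bottom 1 bit(s), prepend 1 zero(s) on the left.
  00000111010000  ->  keep [0000011101000], discard [0], prepend 0
= 00000011101000

Answer: 00000011101000 (232)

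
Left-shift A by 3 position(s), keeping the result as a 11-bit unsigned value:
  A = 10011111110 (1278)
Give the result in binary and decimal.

Shift left by 3: drop the top 3 bit(s), append 3 zero(s) on the right.
  10011111110  ->  discard [100], keep [11111110], append 000
= 11111110000

Answer: 11111110000 (2032)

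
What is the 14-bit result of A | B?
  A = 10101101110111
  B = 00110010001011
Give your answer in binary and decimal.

Apply | to each column (1 where either bit is 1):
  10101101110111
| 00110010001011
----------------
  10111111111111

Answer: 10111111111111 (12287)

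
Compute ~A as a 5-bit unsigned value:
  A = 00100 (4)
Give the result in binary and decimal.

Flip each bit (0->1, 1->0):
  00100
  11011

Answer: 11011 (27)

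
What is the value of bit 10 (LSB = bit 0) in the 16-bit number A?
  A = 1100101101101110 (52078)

Bit 10 is the 11th from the right.
  1100101101101110
       ^
That bit is 0.

Answer: 0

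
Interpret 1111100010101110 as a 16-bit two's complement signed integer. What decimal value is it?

MSB is 1, so the value is negative. Find the magnitude:
1. Invert bits:  0000011101010001
2. Add 1:        0000011101010010  = 1874
3. Apply sign:   -1874

Answer: -1874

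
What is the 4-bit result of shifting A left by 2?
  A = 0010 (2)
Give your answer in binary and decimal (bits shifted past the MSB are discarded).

Shift left by 2: drop the top 2 bit(s), append 2 zero(s) on the right.
  0010  ->  discard [00], keep [10], append 00
= 1000

Answer: 1000 (8)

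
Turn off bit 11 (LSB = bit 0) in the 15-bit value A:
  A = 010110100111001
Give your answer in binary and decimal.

Mask = ~(1 << 11) = 111011111111111
Bit 11 of A is 1, so AND-ing with the mask clears it to 0.
  010110100111001
& 111011111111111
-----------------
  010010100111001

Answer: 010010100111001 (9529)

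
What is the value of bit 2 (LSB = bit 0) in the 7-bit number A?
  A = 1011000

Bit 2 is the 3rd from the right.
  1011000
      ^
That bit is 0.

Answer: 0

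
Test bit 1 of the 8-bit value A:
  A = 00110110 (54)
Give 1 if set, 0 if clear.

Bit 1 is the 2nd from the right.
  00110110
        ^
That bit is 1.

Answer: 1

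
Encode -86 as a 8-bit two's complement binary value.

1. Binary of +86:  01010110
2. Invert bits:     10101001
3. Add 1:           10101010

Answer: 10101010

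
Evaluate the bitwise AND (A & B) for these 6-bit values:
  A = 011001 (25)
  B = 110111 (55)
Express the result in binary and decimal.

Apply & to each column (1 only where both bits are 1):
  011001
& 110111
--------
  010001

Answer: 010001 (17)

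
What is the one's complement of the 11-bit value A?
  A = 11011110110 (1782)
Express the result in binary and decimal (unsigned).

Flip each bit (0->1, 1->0):
  11011110110
  00100001001

Answer: 00100001001 (265)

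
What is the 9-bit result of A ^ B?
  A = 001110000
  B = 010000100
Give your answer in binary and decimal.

Apply ^ to each column (1 where bits differ):
  001110000
^ 010000100
-----------
  011110100

Answer: 011110100 (244)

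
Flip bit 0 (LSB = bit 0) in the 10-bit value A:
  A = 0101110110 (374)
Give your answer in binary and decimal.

Mask = 1 << 0 = 0000000001
Bit 0 of A is 0; XOR with the mask flips it to 1.
  0101110110
^ 0000000001
------------
  0101110111

Answer: 0101110111 (375)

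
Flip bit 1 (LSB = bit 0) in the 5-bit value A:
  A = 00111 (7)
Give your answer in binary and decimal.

Mask = 1 << 1 = 00010
Bit 1 of A is 1; XOR with the mask flips it to 0.
  00111
^ 00010
-------
  00101

Answer: 00101 (5)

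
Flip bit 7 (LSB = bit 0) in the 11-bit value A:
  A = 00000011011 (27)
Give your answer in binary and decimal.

Mask = 1 << 7 = 00010000000
Bit 7 of A is 0; XOR with the mask flips it to 1.
  00000011011
^ 00010000000
-------------
  00010011011

Answer: 00010011011 (155)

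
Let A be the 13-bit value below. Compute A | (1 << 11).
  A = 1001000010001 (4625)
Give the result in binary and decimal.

Mask = 1 << 11 = 0100000000000
Bit 11 of A is 0, so OR-ing with the mask flips it to 1.
  1001000010001
| 0100000000000
---------------
  1101000010001

Answer: 1101000010001 (6673)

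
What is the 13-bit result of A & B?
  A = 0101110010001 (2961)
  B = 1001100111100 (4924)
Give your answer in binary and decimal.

Apply & to each column (1 only where both bits are 1):
  0101110010001
& 1001100111100
---------------
  0001100010000

Answer: 0001100010000 (784)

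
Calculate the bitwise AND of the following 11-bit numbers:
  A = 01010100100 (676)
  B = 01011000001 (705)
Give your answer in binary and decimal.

Apply & to each column (1 only where both bits are 1):
  01010100100
& 01011000001
-------------
  01010000000

Answer: 01010000000 (640)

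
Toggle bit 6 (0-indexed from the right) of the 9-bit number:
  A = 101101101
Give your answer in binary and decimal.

Mask = 1 << 6 = 001000000
Bit 6 of A is 1; XOR with the mask flips it to 0.
  101101101
^ 001000000
-----------
  100101101

Answer: 100101101 (301)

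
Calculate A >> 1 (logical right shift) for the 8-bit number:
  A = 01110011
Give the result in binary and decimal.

Logical shift right by 1: drop the bottom 1 bit(s), prepend 1 zero(s) on the left.
  01110011  ->  keep [0111001], discard [1], prepend 0
= 00111001

Answer: 00111001 (57)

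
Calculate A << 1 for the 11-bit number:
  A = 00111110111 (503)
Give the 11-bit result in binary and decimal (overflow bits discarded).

Shift left by 1: drop the top 1 bit(s), append 1 zero(s) on the right.
  00111110111  ->  discard [0], keep [0111110111], append 0
= 01111101110

Answer: 01111101110 (1006)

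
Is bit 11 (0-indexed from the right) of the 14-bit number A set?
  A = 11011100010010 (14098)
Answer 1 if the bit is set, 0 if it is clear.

Bit 11 is the 12th from the right.
  11011100010010
    ^
That bit is 0.

Answer: 0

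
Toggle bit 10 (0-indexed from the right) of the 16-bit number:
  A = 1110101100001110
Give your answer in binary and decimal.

Mask = 1 << 10 = 0000010000000000
Bit 10 of A is 0; XOR with the mask flips it to 1.
  1110101100001110
^ 0000010000000000
------------------
  1110111100001110

Answer: 1110111100001110 (61198)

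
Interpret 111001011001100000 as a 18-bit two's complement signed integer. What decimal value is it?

MSB is 1, so the value is negative. Find the magnitude:
1. Invert bits:  000110100110011111
2. Add 1:        000110100110100000  = 27040
3. Apply sign:   -27040

Answer: -27040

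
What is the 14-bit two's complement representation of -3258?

1. Binary of +3258:  00110010111010
2. Invert bits:     11001101000101
3. Add 1:           11001101000110

Answer: 11001101000110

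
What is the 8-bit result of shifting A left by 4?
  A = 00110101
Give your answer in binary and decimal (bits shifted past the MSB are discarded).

Shift left by 4: drop the top 4 bit(s), append 4 zero(s) on the right.
  00110101  ->  discard [0011], keep [0101], append 0000
= 01010000

Answer: 01010000 (80)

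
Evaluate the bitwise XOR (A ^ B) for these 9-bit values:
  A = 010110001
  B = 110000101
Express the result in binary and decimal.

Apply ^ to each column (1 where bits differ):
  010110001
^ 110000101
-----------
  100110100

Answer: 100110100 (308)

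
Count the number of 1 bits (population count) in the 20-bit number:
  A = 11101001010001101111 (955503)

11101001010001101111
1-bits at positions (from bit 0 = LSB): 0, 1, 2, 3, 5, 6, 10, 12, 15, 17, 18, 19
Count = 12

Answer: 12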